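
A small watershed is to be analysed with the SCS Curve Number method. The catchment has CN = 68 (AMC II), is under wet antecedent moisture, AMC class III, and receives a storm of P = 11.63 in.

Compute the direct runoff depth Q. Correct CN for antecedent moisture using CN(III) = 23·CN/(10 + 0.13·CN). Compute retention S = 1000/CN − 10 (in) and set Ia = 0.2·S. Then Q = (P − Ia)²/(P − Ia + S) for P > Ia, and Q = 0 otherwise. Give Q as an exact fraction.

Q = 192486645289/20282460300 in ≈ 9.490 in

Wet (AMC III): CN(III) = 23·68/(10 + 0.13·68) = 1564/(471/25) = 39100/471 ≈ 83.015
S = 1000/(39100/471) − 10 = 800/391 in ≈ 2.046 in
Ia = 0.2·(800/391) = 160/391 in ≈ 0.409 in
Excess rainfall: 11.630 − 0.409 = 11.221 in; P > Ia so Q > 0
Runoff Q = (P−Ia)²/(P−Ia+S) = (11.221)²/(11.221+2.046) = 192486645289/20282460300 ≈ 9.490 in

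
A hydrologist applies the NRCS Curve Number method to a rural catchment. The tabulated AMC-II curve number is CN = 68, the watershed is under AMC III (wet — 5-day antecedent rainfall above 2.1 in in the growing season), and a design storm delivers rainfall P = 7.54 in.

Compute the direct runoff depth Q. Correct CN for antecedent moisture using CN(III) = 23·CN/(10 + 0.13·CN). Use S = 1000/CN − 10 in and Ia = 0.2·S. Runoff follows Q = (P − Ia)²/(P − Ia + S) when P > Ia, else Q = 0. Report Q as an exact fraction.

Q = 19434311649/3507406850 in ≈ 5.541 in

CN(III) from CN(II)=68: (23·68)/(10 + 0.13·68) = 39100/471 ≈ 83.015
Max retention: S = 1000/(39100/471) − 10 = 800/391 in (≈ 2.046 in)
Initial abstraction Ia = S/5 = (800/391)/5 = 160/391 ≈ 0.409 in
Excess rainfall: 7.540 − 0.409 = 7.131 in; P > Ia so Q > 0
Q = (139407/19550)²/((139407/19550) + 800/391) = (19434311649/382202500)/(179407/19550) = 19434311649/3507406850 in ≈ 5.541 in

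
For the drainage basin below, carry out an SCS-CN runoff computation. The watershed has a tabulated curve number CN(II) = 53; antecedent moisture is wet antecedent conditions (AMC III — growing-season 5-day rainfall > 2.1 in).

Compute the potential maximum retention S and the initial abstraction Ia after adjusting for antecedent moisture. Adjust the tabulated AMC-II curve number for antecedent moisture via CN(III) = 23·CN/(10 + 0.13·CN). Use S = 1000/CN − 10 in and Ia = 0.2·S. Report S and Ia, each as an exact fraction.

Wet (AMC III): CN(III) = 23·53/(10 + 0.13·53) = 1219/(1689/100) = 121900/1689 ≈ 72.173
Retention S: 1000/CN − 10 with CN=72.173 → S = 4700/1219 ≈ 3.856 in
Ia = 0.2S: 0.2·3.856 = 0.771 in (exactly 940/1219)

S = 4700/1219 in ≈ 3.856 in; Ia = 940/1219 in ≈ 0.771 in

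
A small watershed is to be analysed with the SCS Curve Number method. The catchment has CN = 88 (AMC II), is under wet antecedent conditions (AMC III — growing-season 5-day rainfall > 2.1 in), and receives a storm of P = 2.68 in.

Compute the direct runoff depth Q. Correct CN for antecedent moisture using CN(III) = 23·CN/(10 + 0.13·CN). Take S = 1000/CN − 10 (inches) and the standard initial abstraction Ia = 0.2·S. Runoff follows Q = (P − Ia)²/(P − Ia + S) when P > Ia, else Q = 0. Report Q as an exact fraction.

Q = 262472401/126190075 in ≈ 2.080 in

Adjust CN=88 to AMC III: 23·88/(10 + 0.13·88) → 2024 ÷ (536/25) = 6325/67 ≈ 94.403
Max retention: S = 1000/(6325/67) − 10 = 150/253 in (≈ 0.593 in)
Ia = 0.2·(150/253) = 30/253 in ≈ 0.119 in
Since P=2.680 > Ia=0.119: effective rainfall P−Ia = 16201/6325 in
Q = (16201/6325)²/((16201/6325) + 150/253) = (262472401/40005625)/(19951/6325) = 262472401/126190075 in ≈ 2.080 in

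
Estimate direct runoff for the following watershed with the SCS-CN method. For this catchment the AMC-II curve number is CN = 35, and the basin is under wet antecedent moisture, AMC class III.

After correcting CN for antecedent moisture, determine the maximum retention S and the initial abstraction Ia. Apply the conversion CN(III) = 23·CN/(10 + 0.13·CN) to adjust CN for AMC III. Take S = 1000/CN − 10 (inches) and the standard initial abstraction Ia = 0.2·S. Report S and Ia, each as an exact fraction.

Wet (AMC III): CN(III) = 23·35/(10 + 0.13·35) = 805/(291/20) = 16100/291 ≈ 55.326
Retention S: 1000/CN − 10 with CN=55.326 → S = 1300/161 ≈ 8.075 in
Ia = 0.2S: 0.2·8.075 = 1.615 in (exactly 260/161)

S = 1300/161 in ≈ 8.075 in; Ia = 260/161 in ≈ 1.615 in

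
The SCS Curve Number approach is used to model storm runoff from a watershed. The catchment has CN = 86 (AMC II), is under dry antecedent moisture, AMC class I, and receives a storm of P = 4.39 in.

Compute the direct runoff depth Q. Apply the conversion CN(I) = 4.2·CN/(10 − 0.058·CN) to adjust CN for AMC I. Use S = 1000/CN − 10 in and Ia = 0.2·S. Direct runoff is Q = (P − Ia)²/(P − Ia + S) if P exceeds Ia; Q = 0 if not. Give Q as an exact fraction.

Q = 2174450161/1246539900 in ≈ 1.744 in

CN(I) from CN(II)=86: (4.2·86)/(10 − 0.058·86) = 12900/179 ≈ 72.067
S = 1000/(12900/179) − 10 = 500/129 in ≈ 3.876 in
Ia = 0.2S: 0.2·3.876 = 0.775 in (exactly 100/129)
P − Ia = 4.390 − 0.775 = 46631/12900 ≈ 3.615 in (> 0, runoff occurs)
Q = (46631/12900)²/((46631/12900) + 500/129) = (2174450161/166410000)/(96631/12900) = 2174450161/1246539900 in ≈ 1.744 in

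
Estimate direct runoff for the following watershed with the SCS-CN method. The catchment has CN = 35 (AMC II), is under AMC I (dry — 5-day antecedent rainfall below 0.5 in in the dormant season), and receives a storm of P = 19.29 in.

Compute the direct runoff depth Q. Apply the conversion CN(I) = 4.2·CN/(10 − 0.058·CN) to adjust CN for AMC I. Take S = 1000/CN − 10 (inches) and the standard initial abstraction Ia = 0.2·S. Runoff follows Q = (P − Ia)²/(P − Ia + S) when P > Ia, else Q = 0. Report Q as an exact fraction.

Adjust CN=35 to AMC I: 4.2·35/(10 − 0.058·35) → 147 ÷ (797/100) = 14700/797 ≈ 18.444
Retention S: 1000/CN − 10 with CN=18.444 → S = 6500/147 ≈ 44.218 in
Ia = 0.2·(6500/147) = 1300/147 in ≈ 8.844 in
Since P=19.290 > Ia=8.844: effective rainfall P−Ia = 153563/14700 in
Q = (153563/14700)²/((153563/14700) + 6500/147) = (23581594969/216090000)/(803563/14700) = 23581594969/11812376100 in ≈ 1.996 in

Q = 23581594969/11812376100 in ≈ 1.996 in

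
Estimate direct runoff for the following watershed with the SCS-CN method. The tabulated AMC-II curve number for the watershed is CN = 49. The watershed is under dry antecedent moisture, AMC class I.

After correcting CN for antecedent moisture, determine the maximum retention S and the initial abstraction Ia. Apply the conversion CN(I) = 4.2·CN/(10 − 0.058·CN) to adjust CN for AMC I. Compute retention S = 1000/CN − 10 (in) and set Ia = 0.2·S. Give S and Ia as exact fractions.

S = 8500/343 in ≈ 24.781 in; Ia = 1700/343 in ≈ 4.956 in

CN(I) from CN(II)=49: (4.2·49)/(10 − 0.058·49) = 34300/1193 ≈ 28.751
Retention S: 1000/CN − 10 with CN=28.751 → S = 8500/343 ≈ 24.781 in
Initial abstraction Ia = S/5 = (8500/343)/5 = 1700/343 ≈ 4.956 in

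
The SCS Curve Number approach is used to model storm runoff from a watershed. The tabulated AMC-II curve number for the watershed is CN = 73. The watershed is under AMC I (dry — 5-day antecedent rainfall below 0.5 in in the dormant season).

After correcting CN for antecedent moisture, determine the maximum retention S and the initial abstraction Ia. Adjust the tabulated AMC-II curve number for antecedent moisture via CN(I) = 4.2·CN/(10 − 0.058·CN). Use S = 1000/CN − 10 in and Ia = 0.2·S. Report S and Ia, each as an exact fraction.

S = 4500/511 in ≈ 8.806 in; Ia = 900/511 in ≈ 1.761 in

Dry (AMC I): CN(I) = 4.2·73/(10 − 0.058·73) = (1533/5)/(2883/500) = 51100/961 ≈ 53.174
Max retention: S = 1000/(51100/961) − 10 = 4500/511 in (≈ 8.806 in)
Ia = 0.2·(4500/511) = 900/511 in ≈ 1.761 in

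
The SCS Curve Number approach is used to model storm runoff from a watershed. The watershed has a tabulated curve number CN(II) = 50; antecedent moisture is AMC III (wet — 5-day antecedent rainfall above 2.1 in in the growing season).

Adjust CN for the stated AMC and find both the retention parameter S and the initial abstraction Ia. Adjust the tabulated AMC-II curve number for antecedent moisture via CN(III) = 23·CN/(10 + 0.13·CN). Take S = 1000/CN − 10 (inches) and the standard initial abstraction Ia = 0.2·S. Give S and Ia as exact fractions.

S = 100/23 in ≈ 4.348 in; Ia = 20/23 in ≈ 0.870 in

CN(III) from CN(II)=50: (23·50)/(10 + 0.13·50) = 2300/33 ≈ 69.697
Max retention: S = 1000/(2300/33) − 10 = 100/23 in (≈ 4.348 in)
Ia = 0.2·(100/23) = 20/23 in ≈ 0.870 in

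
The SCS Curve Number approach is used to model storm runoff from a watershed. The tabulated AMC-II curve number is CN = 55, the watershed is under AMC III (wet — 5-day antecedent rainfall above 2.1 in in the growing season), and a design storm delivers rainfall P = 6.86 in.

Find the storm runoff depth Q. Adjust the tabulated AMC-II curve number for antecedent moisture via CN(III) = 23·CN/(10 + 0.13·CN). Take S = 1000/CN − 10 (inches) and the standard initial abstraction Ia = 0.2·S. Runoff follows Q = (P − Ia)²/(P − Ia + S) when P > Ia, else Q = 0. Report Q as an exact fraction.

Q = 6049572841/1553154350 in ≈ 3.895 in

Adjust CN=55 to AMC III: 23·55/(10 + 0.13·55) → 1265 ÷ (343/20) = 25300/343 ≈ 73.761
Max retention: S = 1000/(25300/343) − 10 = 900/253 in (≈ 3.557 in)
Ia = 0.2S: 0.2·3.557 = 0.711 in (exactly 180/253)
Since P=6.860 > Ia=0.711: effective rainfall P−Ia = 77779/12650 in
Q: (77779/12650)² ÷ (122779/12650) = 6049572841/1553154350 in (≈ 3.895 in)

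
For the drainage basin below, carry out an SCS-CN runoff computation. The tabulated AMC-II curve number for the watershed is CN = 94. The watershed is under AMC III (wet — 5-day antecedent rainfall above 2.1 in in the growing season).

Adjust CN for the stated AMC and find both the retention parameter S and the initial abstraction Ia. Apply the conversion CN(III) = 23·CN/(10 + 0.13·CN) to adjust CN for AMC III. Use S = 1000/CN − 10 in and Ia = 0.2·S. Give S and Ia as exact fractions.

Wet (AMC III): CN(III) = 23·94/(10 + 0.13·94) = 2162/(1111/50) = 108100/1111 ≈ 97.300
Retention S: 1000/CN − 10 with CN=97.300 → S = 300/1081 ≈ 0.278 in
Ia = 0.2S: 0.2·0.278 = 0.056 in (exactly 60/1081)

S = 300/1081 in ≈ 0.278 in; Ia = 60/1081 in ≈ 0.056 in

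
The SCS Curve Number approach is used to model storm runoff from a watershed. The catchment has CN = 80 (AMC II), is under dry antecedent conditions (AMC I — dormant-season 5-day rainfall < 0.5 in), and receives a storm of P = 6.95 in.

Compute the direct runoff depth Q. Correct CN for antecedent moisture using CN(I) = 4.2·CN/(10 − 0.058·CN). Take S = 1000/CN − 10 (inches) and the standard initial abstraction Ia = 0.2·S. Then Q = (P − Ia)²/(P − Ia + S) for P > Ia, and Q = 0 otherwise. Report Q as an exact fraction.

Adjust CN=80 to AMC I: 4.2·80/(10 − 0.058·80) → 336 ÷ (134/25) = 4200/67 ≈ 62.687
Max retention: S = 1000/(4200/67) − 10 = 125/21 in (≈ 5.952 in)
Initial abstraction Ia = S/5 = (125/21)/5 = 25/21 ≈ 1.190 in
P − Ia = 6.950 − 1.190 = 2419/420 ≈ 5.760 in (> 0, runoff occurs)
Q: (2419/420)² ÷ (4919/420) = 5851561/2065980 in (≈ 2.832 in)

Q = 5851561/2065980 in ≈ 2.832 in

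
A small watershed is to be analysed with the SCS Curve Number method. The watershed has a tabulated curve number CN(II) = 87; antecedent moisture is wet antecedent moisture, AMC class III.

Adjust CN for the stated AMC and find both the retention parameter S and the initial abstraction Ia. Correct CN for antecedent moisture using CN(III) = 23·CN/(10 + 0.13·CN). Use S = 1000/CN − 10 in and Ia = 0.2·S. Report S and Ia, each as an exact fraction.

CN(III) from CN(II)=87: (23·87)/(10 + 0.13·87) = 200100/2131 ≈ 93.900
Max retention: S = 1000/(200100/2131) − 10 = 1300/2001 in (≈ 0.650 in)
Ia = 0.2S: 0.2·0.650 = 0.130 in (exactly 260/2001)

S = 1300/2001 in ≈ 0.650 in; Ia = 260/2001 in ≈ 0.130 in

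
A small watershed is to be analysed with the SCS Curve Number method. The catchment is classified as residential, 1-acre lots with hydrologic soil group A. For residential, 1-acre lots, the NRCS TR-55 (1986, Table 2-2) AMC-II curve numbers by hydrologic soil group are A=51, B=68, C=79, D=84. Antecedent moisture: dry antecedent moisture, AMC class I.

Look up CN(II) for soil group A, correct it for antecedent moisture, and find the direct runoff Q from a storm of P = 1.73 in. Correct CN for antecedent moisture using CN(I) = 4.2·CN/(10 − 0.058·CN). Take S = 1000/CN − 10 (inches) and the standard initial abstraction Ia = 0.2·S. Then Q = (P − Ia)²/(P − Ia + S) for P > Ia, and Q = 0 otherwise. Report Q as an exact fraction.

Q = 0 in ≈ 0.000 in

NRCS table: residential, 1-acre lots, soil group A → CN(II) = 51
CN(I) from CN(II)=51: (4.2·51)/(10 − 0.058·51) = 15300/503 ≈ 30.417
S = 1000/(15300/503) − 10 = 3500/153 in ≈ 22.876 in
Ia = 0.2S: 0.2·22.876 = 4.575 in (exactly 700/153)
P = 1.730 ≤ Ia = 4.575 in: entire storm abstracted, Q = 0.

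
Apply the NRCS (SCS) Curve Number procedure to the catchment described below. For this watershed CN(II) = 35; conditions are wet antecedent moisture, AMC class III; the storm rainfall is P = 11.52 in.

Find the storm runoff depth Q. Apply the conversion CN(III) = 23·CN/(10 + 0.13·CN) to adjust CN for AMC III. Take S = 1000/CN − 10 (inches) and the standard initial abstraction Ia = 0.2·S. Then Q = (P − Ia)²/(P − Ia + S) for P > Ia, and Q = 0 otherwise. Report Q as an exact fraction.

Q = 99341089/18205075 in ≈ 5.457 in

Wet (AMC III): CN(III) = 23·35/(10 + 0.13·35) = 805/(291/20) = 16100/291 ≈ 55.326
Retention S: 1000/CN − 10 with CN=55.326 → S = 1300/161 ≈ 8.075 in
Initial abstraction Ia = S/5 = (1300/161)/5 = 260/161 ≈ 1.615 in
Excess rainfall: 11.520 − 1.615 = 9.905 in; P > Ia so Q > 0
Q: (39868/4025)² ÷ (72368/4025) = 99341089/18205075 in (≈ 5.457 in)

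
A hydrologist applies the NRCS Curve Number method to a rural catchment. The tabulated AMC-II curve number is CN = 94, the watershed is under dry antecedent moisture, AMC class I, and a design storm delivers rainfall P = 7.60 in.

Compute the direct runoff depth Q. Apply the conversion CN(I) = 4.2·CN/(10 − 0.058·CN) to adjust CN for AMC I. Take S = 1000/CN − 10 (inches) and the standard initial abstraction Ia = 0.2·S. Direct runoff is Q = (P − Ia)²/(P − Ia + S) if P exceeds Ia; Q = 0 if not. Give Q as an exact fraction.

CN(I) from CN(II)=94: (4.2·94)/(10 − 0.058·94) = 32900/379 ≈ 86.807
Retention S: 1000/CN − 10 with CN=86.807 → S = 500/329 ≈ 1.520 in
Ia = 0.2·(500/329) = 100/329 in ≈ 0.304 in
Since P=7.600 > Ia=0.304: effective rainfall P−Ia = 12002/1645 in
Runoff Q = (P−Ia)²/(P−Ia+S) = (7.296)²/(7.296+1.520) = 72024002/11927895 ≈ 6.038 in

Q = 72024002/11927895 in ≈ 6.038 in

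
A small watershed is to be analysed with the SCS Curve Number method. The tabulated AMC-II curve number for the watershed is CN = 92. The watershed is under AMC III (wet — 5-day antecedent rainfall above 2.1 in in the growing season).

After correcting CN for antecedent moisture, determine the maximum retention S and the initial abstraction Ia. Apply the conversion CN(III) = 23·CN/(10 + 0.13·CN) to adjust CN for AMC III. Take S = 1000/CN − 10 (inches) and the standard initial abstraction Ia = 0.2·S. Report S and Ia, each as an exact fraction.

Adjust CN=92 to AMC III: 23·92/(10 + 0.13·92) → 2116 ÷ (549/25) = 52900/549 ≈ 96.357
Max retention: S = 1000/(52900/549) − 10 = 200/529 in (≈ 0.378 in)
Ia = 0.2·(200/529) = 40/529 in ≈ 0.076 in

S = 200/529 in ≈ 0.378 in; Ia = 40/529 in ≈ 0.076 in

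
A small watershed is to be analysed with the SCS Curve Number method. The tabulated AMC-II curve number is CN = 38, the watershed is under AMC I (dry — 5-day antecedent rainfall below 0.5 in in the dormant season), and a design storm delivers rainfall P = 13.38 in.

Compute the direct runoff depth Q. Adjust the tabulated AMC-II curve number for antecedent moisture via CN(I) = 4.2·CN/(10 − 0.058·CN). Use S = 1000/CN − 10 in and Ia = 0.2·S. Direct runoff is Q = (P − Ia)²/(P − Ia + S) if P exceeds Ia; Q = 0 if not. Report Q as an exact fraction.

Q = 12528548761/17694273450 in ≈ 0.708 in

Adjust CN=38 to AMC I: 4.2·38/(10 − 0.058·38) → (798/5) ÷ (1949/250) = 39900/1949 ≈ 20.472
S = 1000/(39900/1949) − 10 = 15500/399 in ≈ 38.847 in
Ia = 0.2S: 0.2·38.847 = 7.769 in (exactly 3100/399)
Excess rainfall: 13.380 − 7.769 = 5.611 in; P > Ia so Q > 0
Runoff Q = (P−Ia)²/(P−Ia+S) = (5.611)²/(5.611+38.847) = 12528548761/17694273450 ≈ 0.708 in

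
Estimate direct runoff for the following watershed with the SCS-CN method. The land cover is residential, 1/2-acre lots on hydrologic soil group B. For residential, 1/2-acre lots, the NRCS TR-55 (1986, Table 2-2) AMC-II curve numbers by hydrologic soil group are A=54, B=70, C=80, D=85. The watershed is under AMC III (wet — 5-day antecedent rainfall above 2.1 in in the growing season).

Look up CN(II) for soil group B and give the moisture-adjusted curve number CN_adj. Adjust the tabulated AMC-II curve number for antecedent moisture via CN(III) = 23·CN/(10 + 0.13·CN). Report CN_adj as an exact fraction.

NRCS table: residential, 1/2-acre lots, soil group B → CN(II) = 70
Adjust CN=70 to AMC III: 23·70/(10 + 0.13·70) → 1610 ÷ (191/10) = 16100/191 ≈ 84.293

CN_adj = 16100/191 ≈ 84.293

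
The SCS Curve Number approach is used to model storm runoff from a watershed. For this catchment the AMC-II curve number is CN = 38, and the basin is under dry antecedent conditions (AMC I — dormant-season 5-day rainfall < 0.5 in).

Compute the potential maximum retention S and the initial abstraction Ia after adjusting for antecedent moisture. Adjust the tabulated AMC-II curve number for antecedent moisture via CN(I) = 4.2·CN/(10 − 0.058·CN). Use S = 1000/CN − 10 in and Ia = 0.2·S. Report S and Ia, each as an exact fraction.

S = 15500/399 in ≈ 38.847 in; Ia = 3100/399 in ≈ 7.769 in

Dry (AMC I): CN(I) = 4.2·38/(10 − 0.058·38) = (798/5)/(1949/250) = 39900/1949 ≈ 20.472
S = 1000/(39900/1949) − 10 = 15500/399 in ≈ 38.847 in
Ia = 0.2·(15500/399) = 3100/399 in ≈ 7.769 in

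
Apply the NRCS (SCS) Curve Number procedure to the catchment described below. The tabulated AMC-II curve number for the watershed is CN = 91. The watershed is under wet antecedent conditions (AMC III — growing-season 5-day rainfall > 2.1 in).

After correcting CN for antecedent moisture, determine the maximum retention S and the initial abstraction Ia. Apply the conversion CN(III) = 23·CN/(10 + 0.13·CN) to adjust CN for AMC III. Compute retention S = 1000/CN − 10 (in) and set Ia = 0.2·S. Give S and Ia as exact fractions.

CN(III) from CN(II)=91: (23·91)/(10 + 0.13·91) = 209300/2183 ≈ 95.877
Retention S: 1000/CN − 10 with CN=95.877 → S = 900/2093 ≈ 0.430 in
Initial abstraction Ia = S/5 = (900/2093)/5 = 180/2093 ≈ 0.086 in

S = 900/2093 in ≈ 0.430 in; Ia = 180/2093 in ≈ 0.086 in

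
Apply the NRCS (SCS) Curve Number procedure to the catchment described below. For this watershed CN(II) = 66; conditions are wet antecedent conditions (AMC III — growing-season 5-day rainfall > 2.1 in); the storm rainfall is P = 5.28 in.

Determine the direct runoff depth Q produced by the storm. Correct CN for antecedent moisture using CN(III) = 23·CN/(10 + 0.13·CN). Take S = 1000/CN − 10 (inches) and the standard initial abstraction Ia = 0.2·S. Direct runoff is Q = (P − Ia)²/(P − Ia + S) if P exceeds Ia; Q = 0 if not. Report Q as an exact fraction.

CN(III) from CN(II)=66: (23·66)/(10 + 0.13·66) = 75900/929 ≈ 81.701
Max retention: S = 1000/(75900/929) − 10 = 1700/759 in (≈ 2.240 in)
Initial abstraction Ia = S/5 = (1700/759)/5 = 340/759 ≈ 0.448 in
Since P=5.280 > Ia=0.448: effective rainfall P−Ia = 91688/18975 in
Q = (91688/18975)²/((91688/18975) + 1700/759) = (8406689344/360050625)/(134188/18975) = 2101672336/636554325 in ≈ 3.302 in

Q = 2101672336/636554325 in ≈ 3.302 in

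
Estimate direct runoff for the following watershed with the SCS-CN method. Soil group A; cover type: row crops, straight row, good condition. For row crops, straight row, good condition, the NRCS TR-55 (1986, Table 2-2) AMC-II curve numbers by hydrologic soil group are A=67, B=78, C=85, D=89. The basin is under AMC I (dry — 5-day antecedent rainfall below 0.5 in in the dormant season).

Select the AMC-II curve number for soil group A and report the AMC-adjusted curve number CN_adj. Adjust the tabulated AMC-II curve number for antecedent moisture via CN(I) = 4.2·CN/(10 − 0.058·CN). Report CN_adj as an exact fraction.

NRCS table: row crops, straight row, good condition, soil group A → CN(II) = 67
CN(I) from CN(II)=67: (4.2·67)/(10 − 0.058·67) = 46900/1019 ≈ 46.026

CN_adj = 46900/1019 ≈ 46.026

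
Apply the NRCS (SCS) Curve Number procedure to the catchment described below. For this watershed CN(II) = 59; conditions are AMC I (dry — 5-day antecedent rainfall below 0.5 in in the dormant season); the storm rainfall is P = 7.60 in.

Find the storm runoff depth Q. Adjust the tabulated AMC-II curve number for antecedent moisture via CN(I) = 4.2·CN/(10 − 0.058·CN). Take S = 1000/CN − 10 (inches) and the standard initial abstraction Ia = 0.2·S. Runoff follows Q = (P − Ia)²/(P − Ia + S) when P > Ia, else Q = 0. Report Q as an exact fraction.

Q = 353301362/399831495 in ≈ 0.884 in

Adjust CN=59 to AMC I: 4.2·59/(10 − 0.058·59) → (1239/5) ÷ (3289/500) = 123900/3289 ≈ 37.671
Max retention: S = 1000/(123900/3289) − 10 = 20500/1239 in (≈ 16.546 in)
Initial abstraction Ia = S/5 = (20500/1239)/5 = 4100/1239 ≈ 3.309 in
Excess rainfall: 7.600 − 3.309 = 4.291 in; P > Ia so Q > 0
Runoff Q = (P−Ia)²/(P−Ia+S) = (4.291)²/(4.291+16.546) = 353301362/399831495 ≈ 0.884 in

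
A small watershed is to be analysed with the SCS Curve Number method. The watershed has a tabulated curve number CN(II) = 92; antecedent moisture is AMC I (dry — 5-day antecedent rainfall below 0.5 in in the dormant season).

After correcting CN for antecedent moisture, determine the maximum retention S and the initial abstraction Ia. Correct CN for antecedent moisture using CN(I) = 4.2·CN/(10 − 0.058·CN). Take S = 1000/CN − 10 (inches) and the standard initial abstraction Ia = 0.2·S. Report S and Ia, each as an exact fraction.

S = 1000/483 in ≈ 2.070 in; Ia = 200/483 in ≈ 0.414 in

Dry (AMC I): CN(I) = 4.2·92/(10 − 0.058·92) = (1932/5)/(583/125) = 48300/583 ≈ 82.847
Retention S: 1000/CN − 10 with CN=82.847 → S = 1000/483 ≈ 2.070 in
Ia = 0.2·(1000/483) = 200/483 in ≈ 0.414 in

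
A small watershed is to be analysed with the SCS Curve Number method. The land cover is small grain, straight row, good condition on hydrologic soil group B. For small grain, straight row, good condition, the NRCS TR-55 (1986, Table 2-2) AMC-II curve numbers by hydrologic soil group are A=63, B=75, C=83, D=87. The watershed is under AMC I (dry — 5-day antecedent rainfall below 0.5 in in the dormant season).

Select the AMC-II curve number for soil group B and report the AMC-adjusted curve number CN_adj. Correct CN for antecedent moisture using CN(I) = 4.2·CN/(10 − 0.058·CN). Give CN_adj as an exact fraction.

NRCS table: small grain, straight row, good condition, soil group B → CN(II) = 75
CN(I) from CN(II)=75: (4.2·75)/(10 − 0.058·75) = 6300/113 ≈ 55.752

CN_adj = 6300/113 ≈ 55.752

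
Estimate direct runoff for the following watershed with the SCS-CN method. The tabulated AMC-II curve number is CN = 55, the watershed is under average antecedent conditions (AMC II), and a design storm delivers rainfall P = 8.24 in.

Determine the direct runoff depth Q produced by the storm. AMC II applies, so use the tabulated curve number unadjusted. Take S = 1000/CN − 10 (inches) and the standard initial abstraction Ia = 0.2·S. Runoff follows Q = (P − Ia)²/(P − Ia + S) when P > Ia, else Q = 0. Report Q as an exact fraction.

Q = 1648928/559075 in ≈ 2.949 in

Average conditions: CN = 55 (no AMC adjustment).
S = 1000/55 − 10 = 90/11 in ≈ 8.182 in
Initial abstraction Ia = S/5 = (90/11)/5 = 18/11 ≈ 1.636 in
Excess rainfall: 8.240 − 1.636 = 6.604 in; P > Ia so Q > 0
Q: (1816/275)² ÷ (4066/275) = 1648928/559075 in (≈ 2.949 in)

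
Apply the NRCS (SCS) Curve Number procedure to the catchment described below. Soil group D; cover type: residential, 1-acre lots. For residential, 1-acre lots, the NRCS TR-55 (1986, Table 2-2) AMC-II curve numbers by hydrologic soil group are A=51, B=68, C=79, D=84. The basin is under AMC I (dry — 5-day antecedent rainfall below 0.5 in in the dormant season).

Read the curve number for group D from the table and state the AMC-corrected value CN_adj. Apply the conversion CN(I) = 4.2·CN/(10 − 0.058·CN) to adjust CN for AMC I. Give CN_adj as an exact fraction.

NRCS table: residential, 1-acre lots, soil group D → CN(II) = 84
Dry (AMC I): CN(I) = 4.2·84/(10 − 0.058·84) = (1764/5)/(641/125) = 44100/641 ≈ 68.799

CN_adj = 44100/641 ≈ 68.799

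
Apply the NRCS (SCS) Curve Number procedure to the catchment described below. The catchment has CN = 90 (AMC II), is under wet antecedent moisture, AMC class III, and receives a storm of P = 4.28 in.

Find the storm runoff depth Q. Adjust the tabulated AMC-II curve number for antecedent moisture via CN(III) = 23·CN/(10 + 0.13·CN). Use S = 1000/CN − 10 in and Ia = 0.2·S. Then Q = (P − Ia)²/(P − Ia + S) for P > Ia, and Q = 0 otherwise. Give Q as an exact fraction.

Q = 468679201/124971075 in ≈ 3.750 in

Wet (AMC III): CN(III) = 23·90/(10 + 0.13·90) = 2070/(217/10) = 20700/217 ≈ 95.392
Max retention: S = 1000/(20700/217) − 10 = 100/207 in (≈ 0.483 in)
Ia = 0.2S: 0.2·0.483 = 0.097 in (exactly 20/207)
Excess rainfall: 4.280 − 0.097 = 4.183 in; P > Ia so Q > 0
Q = (21649/5175)²/((21649/5175) + 100/207) = (468679201/26780625)/(24149/5175) = 468679201/124971075 in ≈ 3.750 in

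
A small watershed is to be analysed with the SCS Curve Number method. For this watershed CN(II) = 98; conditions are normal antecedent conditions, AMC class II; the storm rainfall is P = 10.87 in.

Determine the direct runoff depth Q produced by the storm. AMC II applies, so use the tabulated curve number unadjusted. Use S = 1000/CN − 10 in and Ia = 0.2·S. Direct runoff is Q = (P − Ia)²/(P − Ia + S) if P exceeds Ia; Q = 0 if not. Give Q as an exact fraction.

AMC II — tabulated CN = 98 applies directly.
S = 1000/98 − 10 = 10/49 in ≈ 0.204 in
Ia = 0.2·(10/49) = 2/49 in ≈ 0.041 in
Since P=10.870 > Ia=0.041: effective rainfall P−Ia = 53063/4900 in
Q: (53063/4900)² ÷ (54063/4900) = 2815681969/264908700 in (≈ 10.629 in)

Q = 2815681969/264908700 in ≈ 10.629 in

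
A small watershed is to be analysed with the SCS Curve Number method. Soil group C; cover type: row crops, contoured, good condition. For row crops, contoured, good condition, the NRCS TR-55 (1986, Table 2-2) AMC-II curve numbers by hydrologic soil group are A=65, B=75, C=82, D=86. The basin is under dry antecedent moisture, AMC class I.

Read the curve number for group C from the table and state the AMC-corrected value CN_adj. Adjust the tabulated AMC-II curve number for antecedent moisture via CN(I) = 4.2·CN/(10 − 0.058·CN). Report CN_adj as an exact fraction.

NRCS table: row crops, contoured, good condition, soil group C → CN(II) = 82
CN(I) from CN(II)=82: (4.2·82)/(10 − 0.058·82) = 28700/437 ≈ 65.675

CN_adj = 28700/437 ≈ 65.675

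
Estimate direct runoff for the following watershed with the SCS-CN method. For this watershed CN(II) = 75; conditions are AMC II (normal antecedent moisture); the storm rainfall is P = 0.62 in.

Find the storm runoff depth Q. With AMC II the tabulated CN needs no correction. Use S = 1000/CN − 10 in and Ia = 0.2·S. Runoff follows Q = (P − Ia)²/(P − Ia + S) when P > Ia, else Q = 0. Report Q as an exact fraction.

Q = 0 in ≈ 0.000 in

Average conditions: CN = 75 (no AMC adjustment).
Max retention: S = 1000/75 − 10 = 10/3 in (≈ 3.333 in)
Ia = 0.2·(10/3) = 2/3 in ≈ 0.667 in
P = 0.620 ≤ Ia = 0.667 in: entire storm abstracted, Q = 0.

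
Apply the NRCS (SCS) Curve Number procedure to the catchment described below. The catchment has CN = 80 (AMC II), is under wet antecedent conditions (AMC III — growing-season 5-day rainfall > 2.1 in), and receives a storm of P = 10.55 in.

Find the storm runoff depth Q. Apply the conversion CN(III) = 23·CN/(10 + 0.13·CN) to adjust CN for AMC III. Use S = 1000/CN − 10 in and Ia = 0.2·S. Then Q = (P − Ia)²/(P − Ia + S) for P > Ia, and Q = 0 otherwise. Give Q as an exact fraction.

Q = 22591009/2416380 in ≈ 9.349 in

Wet (AMC III): CN(III) = 23·80/(10 + 0.13·80) = 1840/(102/5) = 4600/51 ≈ 90.196
S = 1000/(4600/51) − 10 = 25/23 in ≈ 1.087 in
Ia = 0.2S: 0.2·1.087 = 0.217 in (exactly 5/23)
Excess rainfall: 10.550 − 0.217 = 10.333 in; P > Ia so Q > 0
Q: (4753/460)² ÷ (5253/460) = 22591009/2416380 in (≈ 9.349 in)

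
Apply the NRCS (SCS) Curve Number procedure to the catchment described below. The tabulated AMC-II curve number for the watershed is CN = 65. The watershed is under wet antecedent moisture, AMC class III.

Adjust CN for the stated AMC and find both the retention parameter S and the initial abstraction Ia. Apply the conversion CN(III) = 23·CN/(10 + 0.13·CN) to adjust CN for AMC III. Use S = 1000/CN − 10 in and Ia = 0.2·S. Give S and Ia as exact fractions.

S = 700/299 in ≈ 2.341 in; Ia = 140/299 in ≈ 0.468 in

CN(III) from CN(II)=65: (23·65)/(10 + 0.13·65) = 29900/369 ≈ 81.030
Max retention: S = 1000/(29900/369) − 10 = 700/299 in (≈ 2.341 in)
Initial abstraction Ia = S/5 = (700/299)/5 = 140/299 ≈ 0.468 in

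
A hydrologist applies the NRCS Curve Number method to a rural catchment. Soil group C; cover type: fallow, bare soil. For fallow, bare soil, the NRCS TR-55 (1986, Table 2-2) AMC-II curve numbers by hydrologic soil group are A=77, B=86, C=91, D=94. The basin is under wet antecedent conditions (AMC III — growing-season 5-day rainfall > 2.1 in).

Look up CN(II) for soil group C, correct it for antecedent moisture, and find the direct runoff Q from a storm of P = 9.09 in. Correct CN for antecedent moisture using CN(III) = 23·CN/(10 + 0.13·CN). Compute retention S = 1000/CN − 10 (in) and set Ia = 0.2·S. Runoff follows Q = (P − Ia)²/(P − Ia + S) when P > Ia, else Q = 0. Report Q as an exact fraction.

Q = 43845428449/5102106100 in ≈ 8.594 in

NRCS table: fallow, bare soil, soil group C → CN(II) = 91
Adjust CN=91 to AMC III: 23·91/(10 + 0.13·91) → 2093 ÷ (2183/100) = 209300/2183 ≈ 95.877
Max retention: S = 1000/(209300/2183) − 10 = 900/2093 in (≈ 0.430 in)
Ia = 0.2·(900/2093) = 180/2093 in ≈ 0.086 in
Excess rainfall: 9.090 − 0.086 = 9.004 in; P > Ia so Q > 0
Q: (1884537/209300)² ÷ (1974537/209300) = 43845428449/5102106100 in (≈ 8.594 in)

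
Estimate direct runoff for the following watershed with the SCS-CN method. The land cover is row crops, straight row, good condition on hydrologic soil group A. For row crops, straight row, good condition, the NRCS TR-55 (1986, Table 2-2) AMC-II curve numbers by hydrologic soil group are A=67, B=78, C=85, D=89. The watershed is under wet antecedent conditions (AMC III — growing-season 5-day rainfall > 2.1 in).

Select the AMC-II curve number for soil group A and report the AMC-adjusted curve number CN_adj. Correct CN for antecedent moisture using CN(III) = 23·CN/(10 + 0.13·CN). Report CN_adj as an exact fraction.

NRCS table: row crops, straight row, good condition, soil group A → CN(II) = 67
Wet (AMC III): CN(III) = 23·67/(10 + 0.13·67) = 1541/(1871/100) = 154100/1871 ≈ 82.362

CN_adj = 154100/1871 ≈ 82.362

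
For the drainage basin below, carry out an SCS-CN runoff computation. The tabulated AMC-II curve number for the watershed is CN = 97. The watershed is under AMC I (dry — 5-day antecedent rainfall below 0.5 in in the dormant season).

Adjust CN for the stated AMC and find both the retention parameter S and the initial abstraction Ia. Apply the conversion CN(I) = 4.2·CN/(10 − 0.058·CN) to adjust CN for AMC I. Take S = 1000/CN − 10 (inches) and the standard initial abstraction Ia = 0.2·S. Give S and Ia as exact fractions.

S = 500/679 in ≈ 0.736 in; Ia = 100/679 in ≈ 0.147 in

CN(I) from CN(II)=97: (4.2·97)/(10 − 0.058·97) = 67900/729 ≈ 93.141
S = 1000/(67900/729) − 10 = 500/679 in ≈ 0.736 in
Ia = 0.2S: 0.2·0.736 = 0.147 in (exactly 100/679)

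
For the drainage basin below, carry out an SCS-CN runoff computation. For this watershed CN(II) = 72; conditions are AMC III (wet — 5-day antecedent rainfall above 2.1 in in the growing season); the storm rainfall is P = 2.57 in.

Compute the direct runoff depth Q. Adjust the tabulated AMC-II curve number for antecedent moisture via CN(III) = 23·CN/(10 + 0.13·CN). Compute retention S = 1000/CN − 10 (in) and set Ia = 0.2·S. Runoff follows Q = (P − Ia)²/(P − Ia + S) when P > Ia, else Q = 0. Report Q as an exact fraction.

Q = 2134347601/1680819300 in ≈ 1.270 in

CN(III) from CN(II)=72: (23·72)/(10 + 0.13·72) = 10350/121 ≈ 85.537
Max retention: S = 1000/(10350/121) − 10 = 350/207 in (≈ 1.691 in)
Initial abstraction Ia = S/5 = (350/207)/5 = 70/207 ≈ 0.338 in
Since P=2.570 > Ia=0.338: effective rainfall P−Ia = 46199/20700 in
Q: (46199/20700)² ÷ (81199/20700) = 2134347601/1680819300 in (≈ 1.270 in)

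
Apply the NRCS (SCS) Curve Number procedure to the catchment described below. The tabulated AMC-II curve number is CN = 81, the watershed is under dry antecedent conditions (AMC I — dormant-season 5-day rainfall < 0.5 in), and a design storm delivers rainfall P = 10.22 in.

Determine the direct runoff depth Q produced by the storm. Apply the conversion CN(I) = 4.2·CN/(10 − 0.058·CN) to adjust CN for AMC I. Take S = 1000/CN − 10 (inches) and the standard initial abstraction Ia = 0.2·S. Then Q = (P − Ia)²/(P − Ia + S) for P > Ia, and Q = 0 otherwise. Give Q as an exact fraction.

Dry (AMC I): CN(I) = 4.2·81/(10 − 0.058·81) = (1701/5)/(2651/500) = 170100/2651 ≈ 64.164
S = 1000/(170100/2651) − 10 = 9500/1701 in ≈ 5.585 in
Initial abstraction Ia = S/5 = (9500/1701)/5 = 1900/1701 ≈ 1.117 in
Since P=10.220 > Ia=1.117: effective rainfall P−Ia = 774211/85050 in
Runoff Q = (P−Ia)²/(P−Ia+S) = (9.103)²/(9.103+5.585) = 599402672521/106245395550 ≈ 5.642 in

Q = 599402672521/106245395550 in ≈ 5.642 in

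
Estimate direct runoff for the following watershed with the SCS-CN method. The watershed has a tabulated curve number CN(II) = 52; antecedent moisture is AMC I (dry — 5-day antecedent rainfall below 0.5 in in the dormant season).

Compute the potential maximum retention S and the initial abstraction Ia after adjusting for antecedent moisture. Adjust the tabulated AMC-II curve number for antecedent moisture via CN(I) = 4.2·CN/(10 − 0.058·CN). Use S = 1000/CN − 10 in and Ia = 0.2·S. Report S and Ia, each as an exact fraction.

S = 2000/91 in ≈ 21.978 in; Ia = 400/91 in ≈ 4.396 in

Dry (AMC I): CN(I) = 4.2·52/(10 − 0.058·52) = (1092/5)/(873/125) = 9100/291 ≈ 31.271
Max retention: S = 1000/(9100/291) − 10 = 2000/91 in (≈ 21.978 in)
Ia = 0.2·(2000/91) = 400/91 in ≈ 4.396 in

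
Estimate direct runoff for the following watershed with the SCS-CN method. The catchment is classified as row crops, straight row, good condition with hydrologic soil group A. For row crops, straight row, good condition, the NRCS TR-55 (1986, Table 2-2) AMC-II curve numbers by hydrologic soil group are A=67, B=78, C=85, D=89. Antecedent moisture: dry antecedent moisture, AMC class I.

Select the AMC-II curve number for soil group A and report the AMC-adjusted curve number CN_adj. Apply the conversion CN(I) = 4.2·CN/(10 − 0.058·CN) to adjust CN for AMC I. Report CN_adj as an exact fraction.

CN_adj = 46900/1019 ≈ 46.026

NRCS table: row crops, straight row, good condition, soil group A → CN(II) = 67
Dry (AMC I): CN(I) = 4.2·67/(10 − 0.058·67) = (1407/5)/(3057/500) = 46900/1019 ≈ 46.026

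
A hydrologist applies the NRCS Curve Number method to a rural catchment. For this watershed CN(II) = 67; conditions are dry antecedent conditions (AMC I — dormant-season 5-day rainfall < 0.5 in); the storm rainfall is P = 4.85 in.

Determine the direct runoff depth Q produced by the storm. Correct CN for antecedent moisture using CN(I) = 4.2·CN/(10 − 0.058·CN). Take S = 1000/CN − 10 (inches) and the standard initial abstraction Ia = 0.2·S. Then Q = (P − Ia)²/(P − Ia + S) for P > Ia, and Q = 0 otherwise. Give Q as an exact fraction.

Q = 551921049/1252164340 in ≈ 0.441 in

CN(I) from CN(II)=67: (4.2·67)/(10 − 0.058·67) = 46900/1019 ≈ 46.026
Retention S: 1000/CN − 10 with CN=46.026 → S = 5500/469 ≈ 11.727 in
Ia = 0.2S: 0.2·11.727 = 2.345 in (exactly 1100/469)
Since P=4.850 > Ia=2.345: effective rainfall P−Ia = 23493/9380 in
Runoff Q = (P−Ia)²/(P−Ia+S) = (2.505)²/(2.505+11.727) = 551921049/1252164340 ≈ 0.441 in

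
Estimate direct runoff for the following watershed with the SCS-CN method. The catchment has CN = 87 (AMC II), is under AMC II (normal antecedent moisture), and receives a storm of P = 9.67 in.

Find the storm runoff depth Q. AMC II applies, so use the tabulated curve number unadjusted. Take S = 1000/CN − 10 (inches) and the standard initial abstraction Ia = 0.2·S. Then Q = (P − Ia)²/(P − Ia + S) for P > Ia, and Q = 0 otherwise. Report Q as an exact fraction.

Average conditions: CN = 87 (no AMC adjustment).
S = 1000/87 − 10 = 130/87 in ≈ 1.494 in
Ia = 0.2S: 0.2·1.494 = 0.299 in (exactly 26/87)
Since P=9.670 > Ia=0.299: effective rainfall P−Ia = 81529/8700 in
Q: (81529/8700)² ÷ (94529/8700) = 6646977841/822402300 in (≈ 8.082 in)

Q = 6646977841/822402300 in ≈ 8.082 in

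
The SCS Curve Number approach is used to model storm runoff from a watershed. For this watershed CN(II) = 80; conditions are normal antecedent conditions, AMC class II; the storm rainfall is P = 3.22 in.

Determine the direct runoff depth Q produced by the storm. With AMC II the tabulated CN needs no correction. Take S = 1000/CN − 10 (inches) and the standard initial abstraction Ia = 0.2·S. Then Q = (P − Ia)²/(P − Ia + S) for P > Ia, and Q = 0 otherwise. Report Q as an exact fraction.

CN(II) = 80; AMC II needs no correction.
S = 1000/80 − 10 = 5/2 in ≈ 2.500 in
Ia = 0.2S: 0.2·2.500 = 0.500 in (exactly 1/2)
Excess rainfall: 3.220 − 0.500 = 2.720 in; P > Ia so Q > 0
Runoff Q = (P−Ia)²/(P−Ia+S) = (2.720)²/(2.720+2.500) = 9248/6525 ≈ 1.417 in

Q = 9248/6525 in ≈ 1.417 in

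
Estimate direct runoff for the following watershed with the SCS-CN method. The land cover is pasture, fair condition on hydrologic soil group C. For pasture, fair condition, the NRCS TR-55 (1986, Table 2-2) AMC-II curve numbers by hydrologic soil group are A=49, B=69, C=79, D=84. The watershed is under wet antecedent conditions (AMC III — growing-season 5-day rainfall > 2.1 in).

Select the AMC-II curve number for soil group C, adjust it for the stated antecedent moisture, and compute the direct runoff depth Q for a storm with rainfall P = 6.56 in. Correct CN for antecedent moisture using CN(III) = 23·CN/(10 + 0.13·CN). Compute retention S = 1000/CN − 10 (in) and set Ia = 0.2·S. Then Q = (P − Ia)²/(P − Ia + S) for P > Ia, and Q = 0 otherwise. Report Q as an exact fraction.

NRCS table: pasture, fair condition, soil group C → CN(II) = 79
Adjust CN=79 to AMC III: 23·79/(10 + 0.13·79) → 1817 ÷ (2027/100) = 181700/2027 ≈ 89.640
Max retention: S = 1000/(181700/2027) − 10 = 2100/1817 in (≈ 1.156 in)
Initial abstraction Ia = S/5 = (2100/1817)/5 = 420/1817 ≈ 0.231 in
Since P=6.560 > Ia=0.231: effective rainfall P−Ia = 287488/45425 in
Q: (287488/45425)² ÷ (339988/45425) = 20662337536/3860988725 in (≈ 5.352 in)

Q = 20662337536/3860988725 in ≈ 5.352 in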